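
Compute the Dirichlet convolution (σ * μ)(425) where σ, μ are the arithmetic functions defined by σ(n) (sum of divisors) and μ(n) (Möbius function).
(σ * μ)(425) = 425

Divisors of 425: [1, 5, 17, 25, 85, 425]. For each d | 425:
  d = 1: σ(1) · μ(425/1) = 1 · 0 = 0
  d = 5: σ(5) · μ(425/5) = 6 · 1 = 6
  d = 17: σ(17) · μ(425/17) = 18 · 0 = 0
  d = 25: σ(25) · μ(425/25) = 31 · -1 = -31
  d = 85: σ(85) · μ(425/85) = 108 · -1 = -108
  d = 425: σ(425) · μ(425/425) = 558 · 1 = 558
Summing: (σ * μ)(425) = 0 + 6 + 0 + -31 + -108 + 558 = 425.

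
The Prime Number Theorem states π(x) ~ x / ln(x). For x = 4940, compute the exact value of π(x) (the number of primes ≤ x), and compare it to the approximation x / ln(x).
π(4940) = 660;  x/ln(x) ≈ 580.83;  relative error ≈ 12.00%.

Directly count primes up to 4940: π(4940) = 660. The PNT approximation gives 4940/ln(4940) ≈ 4940/8.50512 ≈ 580.83. Relative error (π(x) − x/ln(x)) / π(x) ≈ 12.00%; the approximation is known to undercount slightly (Li(x) is a better estimate).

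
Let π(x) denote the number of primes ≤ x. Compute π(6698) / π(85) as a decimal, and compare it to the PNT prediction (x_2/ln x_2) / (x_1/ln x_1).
π(6698)/π(85) = 863/23 ≈ 37.5217;  PNT prediction ≈ 39.7387.

π(85) = 23 and π(6698) = 863, so π(6698)/π(85) ≈ 37.5217. The PNT-predicted ratio is (6698/ln(6698)) / (85/ln(85)) ≈ 39.7387. The two agree to within a few percent, as expected.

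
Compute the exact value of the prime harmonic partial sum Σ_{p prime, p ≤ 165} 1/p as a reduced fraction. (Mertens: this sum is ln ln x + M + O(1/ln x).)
Σ 1/p = 10988187442690106858194788089546541159451476081371138484805233167/5766152219975951659023630035336134306565384015606066319856068810

π(165) = 38, so the primes ≤ 165 are [2, 3, 5, 7, 11, 13, 17, 19, 23, 29, 31, 37, 41, 43, 47, 53, 59, 61, 67, 71, 73, 79, 83, 89, 97, 101, 103, 107, 109, 113, 127, 131, 137, 139, 149, 151, 157, 163]. Summing 1/p over these primes: 10988187442690106858194788089546541159451476081371138484805233167/5766152219975951659023630035336134306565384015606066319856068810 ≈ 1.9056. Mertens estimate ln ln(165) + 0.2615 ≈ 1.8919.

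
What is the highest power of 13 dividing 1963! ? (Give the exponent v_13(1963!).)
v_13(1963!) = 162

Legendre's formula: v_p(n!) = Σ_{k ≥ 1} ⌊n / p^k⌋. For p = 13, n = 1963, the terms are:
  ⌊1963/13^1⌋ = ⌊1963/13⌋ = 151
  ⌊1963/13^2⌋ = ⌊1963/169⌋ = 11
(the next term ⌊1963/13^3⌋ = 0, terminating the sum). Summing: v_13(1963!) = 151 + 11 = 162.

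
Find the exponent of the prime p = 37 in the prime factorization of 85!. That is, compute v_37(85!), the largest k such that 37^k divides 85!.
v_37(85!) = 2

Legendre's formula: v_p(n!) = Σ_{k ≥ 1} ⌊n / p^k⌋. For p = 37, n = 85, the terms are:
  ⌊85/37^1⌋ = ⌊85/37⌋ = 2
(the next term ⌊85/37^2⌋ = 0, terminating the sum). Summing: v_37(85!) = 2 = 2.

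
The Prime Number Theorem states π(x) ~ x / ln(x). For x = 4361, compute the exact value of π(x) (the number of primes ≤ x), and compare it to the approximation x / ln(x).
π(4361) = 595;  x/ln(x) ≈ 520.38;  relative error ≈ 12.54%.

Directly count primes up to 4361: π(4361) = 595. The PNT approximation gives 4361/ln(4361) ≈ 4361/8.38046 ≈ 520.38. Relative error (π(x) − x/ln(x)) / π(x) ≈ 12.54%; the approximation is known to undercount slightly (Li(x) is a better estimate).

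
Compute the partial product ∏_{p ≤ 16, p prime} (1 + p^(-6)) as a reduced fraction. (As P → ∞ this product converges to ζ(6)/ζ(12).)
∏ = 261167492243135861/256778456493448890

The primes p ≤ 16 are [2, 3, 5, 7, 11, 13]. For each, (1 + 1/p^6) = (p^6 + 1)/p^6. Multiplying these fractions over p ∈ [2, 3, 5, 7, 11, 13] gives 261167492243135861/256778456493448890. (In the limit P → ∞ this tends to ζ(6)/ζ(12).)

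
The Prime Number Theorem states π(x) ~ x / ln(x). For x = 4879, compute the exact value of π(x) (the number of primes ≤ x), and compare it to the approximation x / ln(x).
π(4879) = 653;  x/ln(x) ≈ 574.49;  relative error ≈ 12.02%.

Directly count primes up to 4879: π(4879) = 653. The PNT approximation gives 4879/ln(4879) ≈ 4879/8.49270 ≈ 574.49. Relative error (π(x) − x/ln(x)) / π(x) ≈ 12.02%; the approximation is known to undercount slightly (Li(x) is a better estimate).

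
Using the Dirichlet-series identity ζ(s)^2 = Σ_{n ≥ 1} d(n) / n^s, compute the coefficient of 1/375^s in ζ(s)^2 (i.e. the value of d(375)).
d(375) = 8

ζ(s)^2 = (Σ 1/m^s)(Σ 1/k^s). The coefficient of 1/n^s in the product is the number of ordered pairs (m, k) with mk = n, which equals d(n). For n = 375, divisors are [1, 3, 5, 15, 25, 75, 125, 375], so d(375) = 8.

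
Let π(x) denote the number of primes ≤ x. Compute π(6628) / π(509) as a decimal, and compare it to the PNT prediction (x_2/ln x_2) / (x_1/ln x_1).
π(6628)/π(509) = 855/97 ≈ 8.8144;  PNT prediction ≈ 9.2233.

π(509) = 97 and π(6628) = 855, so π(6628)/π(509) ≈ 8.8144. The PNT-predicted ratio is (6628/ln(6628)) / (509/ln(509)) ≈ 9.2233. The two agree to within a few percent, as expected.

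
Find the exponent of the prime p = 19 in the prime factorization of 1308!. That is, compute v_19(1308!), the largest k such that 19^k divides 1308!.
v_19(1308!) = 71

Legendre's formula: v_p(n!) = Σ_{k ≥ 1} ⌊n / p^k⌋. For p = 19, n = 1308, the terms are:
  ⌊1308/19^1⌋ = ⌊1308/19⌋ = 68
  ⌊1308/19^2⌋ = ⌊1308/361⌋ = 3
(the next term ⌊1308/19^3⌋ = 0, terminating the sum). Summing: v_19(1308!) = 68 + 3 = 71.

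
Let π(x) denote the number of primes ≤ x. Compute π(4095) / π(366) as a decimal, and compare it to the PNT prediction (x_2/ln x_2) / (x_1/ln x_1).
π(4095)/π(366) = 564/72 ≈ 7.8333;  PNT prediction ≈ 7.9401.

π(366) = 72 and π(4095) = 564, so π(4095)/π(366) ≈ 7.8333. The PNT-predicted ratio is (4095/ln(4095)) / (366/ln(366)) ≈ 7.9401. The two agree to within a few percent, as expected.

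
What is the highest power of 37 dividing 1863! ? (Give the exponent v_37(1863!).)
v_37(1863!) = 51

Legendre's formula: v_p(n!) = Σ_{k ≥ 1} ⌊n / p^k⌋. For p = 37, n = 1863, the terms are:
  ⌊1863/37^1⌋ = ⌊1863/37⌋ = 50
  ⌊1863/37^2⌋ = ⌊1863/1369⌋ = 1
(the next term ⌊1863/37^3⌋ = 0, terminating the sum). Summing: v_37(1863!) = 50 + 1 = 51.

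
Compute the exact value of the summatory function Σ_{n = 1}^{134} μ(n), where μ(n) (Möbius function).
Σ_{n ≤ 134} μ(n) = -1

Compute μ(n) for each 1 ≤ n ≤ 134: μ(1) = 1, μ(2) = -1, μ(3) = -1, μ(4) = 0, μ(5) = -1, μ(6) = 1, μ(7) = -1, μ(8) = 0, μ(9) = 0, μ(10) = 1, μ(11) = -1, μ(12) = 0, μ(13) = -1, μ(14) = 1, μ(15) = 1, μ(16) = 0, μ(17) = -1, μ(18) = 0, μ(19) = -1, μ(20) = 0, μ(21) = 1, μ(22) = 1, μ(23) = -1, μ(24) = 0, μ(25) = 0, μ(26) = 1, μ(27) = 0, μ(28) = 0, μ(29) = -1, μ(30) = -1, μ(31) = -1, μ(32) = 0, μ(33) = 1, μ(34) = 1, μ(35) = 1, μ(36) = 0, μ(37) = -1, μ(38) = 1, μ(39) = 1, μ(40) = 0, μ(41) = -1, μ(42) = -1, μ(43) = -1, μ(44) = 0, μ(45) = 0, μ(46) = 1, μ(47) = -1, μ(48) = 0, μ(49) = 0, μ(50) = 0, μ(51) = 1, μ(52) = 0, μ(53) = -1, μ(54) = 0, μ(55) = 1, μ(56) = 0, μ(57) = 1, μ(58) = 1, μ(59) = -1, μ(60) = 0, μ(61) = -1, μ(62) = 1, μ(63) = 0, μ(64) = 0, μ(65) = 1, μ(66) = -1, μ(67) = -1, μ(68) = 0, μ(69) = 1, μ(70) = -1, μ(71) = -1, μ(72) = 0, μ(73) = -1, μ(74) = 1, μ(75) = 0, μ(76) = 0, μ(77) = 1, μ(78) = -1, μ(79) = -1, μ(80) = 0, μ(81) = 0, μ(82) = 1, μ(83) = -1, μ(84) = 0, μ(85) = 1, μ(86) = 1, μ(87) = 1, μ(88) = 0, μ(89) = -1, μ(90) = 0, μ(91) = 1, μ(92) = 0, μ(93) = 1, μ(94) = 1, μ(95) = 1, μ(96) = 0, μ(97) = -1, μ(98) = 0, μ(99) = 0, μ(100) = 0, μ(101) = -1, μ(102) = -1, μ(103) = -1, μ(104) = 0, μ(105) = -1, μ(106) = 1, μ(107) = -1, μ(108) = 0, μ(109) = -1, μ(110) = -1, μ(111) = 1, μ(112) = 0, μ(113) = -1, μ(114) = -1, μ(115) = 1, μ(116) = 0, μ(117) = 0, μ(118) = 1, μ(119) = 1, μ(120) = 0, μ(121) = 0, μ(122) = 1, μ(123) = 1, μ(124) = 0, μ(125) = 0, μ(126) = 0, μ(127) = -1, μ(128) = 0, μ(129) = 1, μ(130) = -1, μ(131) = -1, μ(132) = 0, μ(133) = 1, μ(134) = 1. Summing all 134 values: -1. (Mertens function M(x) = Σ_{n ≤ x} μ(n); on average M(x) should be small (PNT ⟺ M(x) = o(x)).)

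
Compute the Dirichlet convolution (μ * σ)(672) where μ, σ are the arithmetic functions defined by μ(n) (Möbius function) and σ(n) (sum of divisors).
(μ * σ)(672) = 672

Divisors of 672: [1, 2, 3, 4, 6, 7, 8, 12, 14, 16, 21, 24, 28, 32, 42, 48, 56, 84, 96, 112, 168, 224, 336, 672]. For each d | 672:
  d = 1: μ(1) · σ(672/1) = 1 · 2016 = 2016
  d = 2: μ(2) · σ(672/2) = -1 · 992 = -992
  d = 3: μ(3) · σ(672/3) = -1 · 504 = -504
  d = 4: μ(4) · σ(672/4) = 0 · 480 = 0
  d = 6: μ(6) · σ(672/6) = 1 · 248 = 248
  d = 7: μ(7) · σ(672/7) = -1 · 252 = -252
  d = 8: μ(8) · σ(672/8) = 0 · 224 = 0
  d = 12: μ(12) · σ(672/12) = 0 · 120 = 0
  d = 14: μ(14) · σ(672/14) = 1 · 124 = 124
  d = 16: μ(16) · σ(672/16) = 0 · 96 = 0
  d = 21: μ(21) · σ(672/21) = 1 · 63 = 63
  d = 24: μ(24) · σ(672/24) = 0 · 56 = 0
  d = 28: μ(28) · σ(672/28) = 0 · 60 = 0
  d = 32: μ(32) · σ(672/32) = 0 · 32 = 0
  d = 42: μ(42) · σ(672/42) = -1 · 31 = -31
  d = 48: μ(48) · σ(672/48) = 0 · 24 = 0
  d = 56: μ(56) · σ(672/56) = 0 · 28 = 0
  d = 84: μ(84) · σ(672/84) = 0 · 15 = 0
  d = 96: μ(96) · σ(672/96) = 0 · 8 = 0
  d = 112: μ(112) · σ(672/112) = 0 · 12 = 0
  d = 168: μ(168) · σ(672/168) = 0 · 7 = 0
  d = 224: μ(224) · σ(672/224) = 0 · 4 = 0
  d = 336: μ(336) · σ(672/336) = 0 · 3 = 0
  d = 672: μ(672) · σ(672/672) = 0 · 1 = 0
Summing: (μ * σ)(672) = 2016 + -992 + -504 + 0 + 248 + -252 + 0 + 0 + 124 + 0 + 63 + 0 + 0 + 0 + -31 + 0 + 0 + 0 + 0 + 0 + 0 + 0 + 0 + 0 = 672.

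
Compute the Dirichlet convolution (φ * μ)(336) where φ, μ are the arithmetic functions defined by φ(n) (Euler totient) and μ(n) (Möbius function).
(φ * μ)(336) = 20

Divisors of 336: [1, 2, 3, 4, 6, 7, 8, 12, 14, 16, 21, 24, 28, 42, 48, 56, 84, 112, 168, 336]. For each d | 336:
  d = 1: φ(1) · μ(336/1) = 1 · 0 = 0
  d = 2: φ(2) · μ(336/2) = 1 · 0 = 0
  d = 3: φ(3) · μ(336/3) = 2 · 0 = 0
  d = 4: φ(4) · μ(336/4) = 2 · 0 = 0
  d = 6: φ(6) · μ(336/6) = 2 · 0 = 0
  d = 7: φ(7) · μ(336/7) = 6 · 0 = 0
  d = 8: φ(8) · μ(336/8) = 4 · -1 = -4
  d = 12: φ(12) · μ(336/12) = 4 · 0 = 0
  d = 14: φ(14) · μ(336/14) = 6 · 0 = 0
  d = 16: φ(16) · μ(336/16) = 8 · 1 = 8
  d = 21: φ(21) · μ(336/21) = 12 · 0 = 0
  d = 24: φ(24) · μ(336/24) = 8 · 1 = 8
  d = 28: φ(28) · μ(336/28) = 12 · 0 = 0
  d = 42: φ(42) · μ(336/42) = 12 · 0 = 0
  d = 48: φ(48) · μ(336/48) = 16 · -1 = -16
  d = 56: φ(56) · μ(336/56) = 24 · 1 = 24
  d = 84: φ(84) · μ(336/84) = 24 · 0 = 0
  d = 112: φ(112) · μ(336/112) = 48 · -1 = -48
  d = 168: φ(168) · μ(336/168) = 48 · -1 = -48
  d = 336: φ(336) · μ(336/336) = 96 · 1 = 96
Summing: (φ * μ)(336) = 0 + 0 + 0 + 0 + 0 + 0 + -4 + 0 + 0 + 8 + 0 + 8 + 0 + 0 + -16 + 24 + 0 + -48 + -48 + 96 = 20.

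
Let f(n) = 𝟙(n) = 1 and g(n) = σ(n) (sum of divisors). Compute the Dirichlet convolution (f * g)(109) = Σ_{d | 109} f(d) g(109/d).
(𝟙 * σ)(109) = 111

Divisors of 109: [1, 109]. For each d | 109:
  d = 1: 𝟙(1) · σ(109/1) = 1 · 110 = 110
  d = 109: 𝟙(109) · σ(109/109) = 1 · 1 = 1
Summing: (𝟙 * σ)(109) = 110 + 1 = 111.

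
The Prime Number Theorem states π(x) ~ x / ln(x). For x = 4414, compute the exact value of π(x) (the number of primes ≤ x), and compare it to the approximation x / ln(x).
π(4414) = 600;  x/ln(x) ≈ 525.94;  relative error ≈ 12.34%.

Directly count primes up to 4414: π(4414) = 600. The PNT approximation gives 4414/ln(4414) ≈ 4414/8.39254 ≈ 525.94. Relative error (π(x) − x/ln(x)) / π(x) ≈ 12.34%; the approximation is known to undercount slightly (Li(x) is a better estimate).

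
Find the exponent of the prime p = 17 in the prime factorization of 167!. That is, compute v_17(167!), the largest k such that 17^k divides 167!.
v_17(167!) = 9

Legendre's formula: v_p(n!) = Σ_{k ≥ 1} ⌊n / p^k⌋. For p = 17, n = 167, the terms are:
  ⌊167/17^1⌋ = ⌊167/17⌋ = 9
(the next term ⌊167/17^2⌋ = 0, terminating the sum). Summing: v_17(167!) = 9 = 9.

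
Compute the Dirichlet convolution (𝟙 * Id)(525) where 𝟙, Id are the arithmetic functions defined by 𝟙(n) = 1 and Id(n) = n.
(𝟙 * Id)(525) = 992

Divisors of 525: [1, 3, 5, 7, 15, 21, 25, 35, 75, 105, 175, 525]. For each d | 525:
  d = 1: 𝟙(1) · Id(525/1) = 1 · 525 = 525
  d = 3: 𝟙(3) · Id(525/3) = 1 · 175 = 175
  d = 5: 𝟙(5) · Id(525/5) = 1 · 105 = 105
  d = 7: 𝟙(7) · Id(525/7) = 1 · 75 = 75
  d = 15: 𝟙(15) · Id(525/15) = 1 · 35 = 35
  d = 21: 𝟙(21) · Id(525/21) = 1 · 25 = 25
  d = 25: 𝟙(25) · Id(525/25) = 1 · 21 = 21
  d = 35: 𝟙(35) · Id(525/35) = 1 · 15 = 15
  d = 75: 𝟙(75) · Id(525/75) = 1 · 7 = 7
  d = 105: 𝟙(105) · Id(525/105) = 1 · 5 = 5
  d = 175: 𝟙(175) · Id(525/175) = 1 · 3 = 3
  d = 525: 𝟙(525) · Id(525/525) = 1 · 1 = 1
Summing: (𝟙 * Id)(525) = 525 + 175 + 105 + 75 + 35 + 25 + 21 + 15 + 7 + 5 + 3 + 1 = 992.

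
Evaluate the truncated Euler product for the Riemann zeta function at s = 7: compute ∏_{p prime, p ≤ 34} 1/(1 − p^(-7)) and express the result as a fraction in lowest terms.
∏ = 37031956963631386906046525229438701635098769061332515193389940565625/36725327022248259763071767483224373757798563246158812707599806493184

The primes p ≤ 34 are [2, 3, 5, 7, 11, 13, 17, 19, 23, 29, 31]. For each prime, (1 − 1/p^7)^(-1) = p^7 / (p^7 − 1). The product is (1 − 1/2^7)^(-1), (1 − 1/3^7)^(-1), (1 − 1/5^7)^(-1), (1 − 1/7^7)^(-1), (1 − 1/11^7)^(-1), (1 − 1/13^7)^(-1), (1 − 1/17^7)^(-1), (1 − 1/19^7)^(-1), (1 − 1/23^7)^(-1), (1 − 1/29^7)^(-1), (1 − 1/31^7)^(-1) = ∏ p^7 / (p^7 − 1) = 37031956963631386906046525229438701635098769061332515193389940565625/36725327022248259763071767483224373757798563246158812707599806493184.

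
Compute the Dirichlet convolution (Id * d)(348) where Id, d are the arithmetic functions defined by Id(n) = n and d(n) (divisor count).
(Id * d)(348) = 1705

Divisors of 348: [1, 2, 3, 4, 6, 12, 29, 58, 87, 116, 174, 348]. For each d | 348:
  d = 1: Id(1) · d(348/1) = 1 · 12 = 12
  d = 2: Id(2) · d(348/2) = 2 · 8 = 16
  d = 3: Id(3) · d(348/3) = 3 · 6 = 18
  d = 4: Id(4) · d(348/4) = 4 · 4 = 16
  d = 6: Id(6) · d(348/6) = 6 · 4 = 24
  d = 12: Id(12) · d(348/12) = 12 · 2 = 24
  d = 29: Id(29) · d(348/29) = 29 · 6 = 174
  d = 58: Id(58) · d(348/58) = 58 · 4 = 232
  d = 87: Id(87) · d(348/87) = 87 · 3 = 261
  d = 116: Id(116) · d(348/116) = 116 · 2 = 232
  d = 174: Id(174) · d(348/174) = 174 · 2 = 348
  d = 348: Id(348) · d(348/348) = 348 · 1 = 348
Summing: (Id * d)(348) = 12 + 16 + 18 + 16 + 24 + 24 + 174 + 232 + 261 + 232 + 348 + 348 = 1705.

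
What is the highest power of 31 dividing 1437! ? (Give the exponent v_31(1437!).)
v_31(1437!) = 47

Legendre's formula: v_p(n!) = Σ_{k ≥ 1} ⌊n / p^k⌋. For p = 31, n = 1437, the terms are:
  ⌊1437/31^1⌋ = ⌊1437/31⌋ = 46
  ⌊1437/31^2⌋ = ⌊1437/961⌋ = 1
(the next term ⌊1437/31^3⌋ = 0, terminating the sum). Summing: v_31(1437!) = 46 + 1 = 47.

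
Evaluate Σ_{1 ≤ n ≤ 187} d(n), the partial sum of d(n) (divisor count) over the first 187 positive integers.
Σ_{n ≤ 187} d(n) = 1009

Compute d(n) for each 1 ≤ n ≤ 187: d(1) = 1, d(2) = 2, d(3) = 2, d(4) = 3, d(5) = 2, d(6) = 4, d(7) = 2, d(8) = 4, d(9) = 3, d(10) = 4, d(11) = 2, d(12) = 6, d(13) = 2, d(14) = 4, d(15) = 4, d(16) = 5, d(17) = 2, d(18) = 6, d(19) = 2, d(20) = 6, d(21) = 4, d(22) = 4, d(23) = 2, d(24) = 8, d(25) = 3, d(26) = 4, d(27) = 4, d(28) = 6, d(29) = 2, d(30) = 8, d(31) = 2, d(32) = 6, d(33) = 4, d(34) = 4, d(35) = 4, d(36) = 9, d(37) = 2, d(38) = 4, d(39) = 4, d(40) = 8, d(41) = 2, d(42) = 8, d(43) = 2, d(44) = 6, d(45) = 6, d(46) = 4, d(47) = 2, d(48) = 10, d(49) = 3, d(50) = 6, d(51) = 4, d(52) = 6, d(53) = 2, d(54) = 8, d(55) = 4, d(56) = 8, d(57) = 4, d(58) = 4, d(59) = 2, d(60) = 12, d(61) = 2, d(62) = 4, d(63) = 6, d(64) = 7, d(65) = 4, d(66) = 8, d(67) = 2, d(68) = 6, d(69) = 4, d(70) = 8, d(71) = 2, d(72) = 12, d(73) = 2, d(74) = 4, d(75) = 6, d(76) = 6, d(77) = 4, d(78) = 8, d(79) = 2, d(80) = 10, d(81) = 5, d(82) = 4, d(83) = 2, d(84) = 12, d(85) = 4, d(86) = 4, d(87) = 4, d(88) = 8, d(89) = 2, d(90) = 12, d(91) = 4, d(92) = 6, d(93) = 4, d(94) = 4, d(95) = 4, d(96) = 12, d(97) = 2, d(98) = 6, d(99) = 6, d(100) = 9, d(101) = 2, d(102) = 8, d(103) = 2, d(104) = 8, d(105) = 8, d(106) = 4, d(107) = 2, d(108) = 12, d(109) = 2, d(110) = 8, d(111) = 4, d(112) = 10, d(113) = 2, d(114) = 8, d(115) = 4, d(116) = 6, d(117) = 6, d(118) = 4, d(119) = 4, d(120) = 16, d(121) = 3, d(122) = 4, d(123) = 4, d(124) = 6, d(125) = 4, d(126) = 12, d(127) = 2, d(128) = 8, d(129) = 4, d(130) = 8, d(131) = 2, d(132) = 12, d(133) = 4, d(134) = 4, d(135) = 8, d(136) = 8, d(137) = 2, d(138) = 8, d(139) = 2, d(140) = 12, d(141) = 4, d(142) = 4, d(143) = 4, d(144) = 15, d(145) = 4, d(146) = 4, d(147) = 6, d(148) = 6, d(149) = 2, d(150) = 12, d(151) = 2, d(152) = 8, d(153) = 6, d(154) = 8, d(155) = 4, d(156) = 12, d(157) = 2, d(158) = 4, d(159) = 4, d(160) = 12, d(161) = 4, d(162) = 10, d(163) = 2, d(164) = 6, d(165) = 8, d(166) = 4, d(167) = 2, d(168) = 16, d(169) = 3, d(170) = 8, d(171) = 6, d(172) = 6, d(173) = 2, d(174) = 8, d(175) = 6, d(176) = 10, d(177) = 4, d(178) = 4, d(179) = 2, d(180) = 18, d(181) = 2, d(182) = 8, d(183) = 4, d(184) = 8, d(185) = 4, d(186) = 8, d(187) = 4. Summing all 187 values: 1009. (Dirichlet's divisor formula: Σ_{n ≤ x} d(n) = x ln(x) + (2γ − 1) x + O(√x). For x = 187, the asymptotic estimate is ≈ 1007.10.)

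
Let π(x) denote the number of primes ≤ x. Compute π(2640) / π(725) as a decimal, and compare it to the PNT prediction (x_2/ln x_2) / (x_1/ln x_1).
π(2640)/π(725) = 382/128 ≈ 2.9844;  PNT prediction ≈ 3.0441.

π(725) = 128 and π(2640) = 382, so π(2640)/π(725) ≈ 2.9844. The PNT-predicted ratio is (2640/ln(2640)) / (725/ln(725)) ≈ 3.0441. The two agree to within a few percent, as expected.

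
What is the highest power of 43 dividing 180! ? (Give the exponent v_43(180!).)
v_43(180!) = 4

Legendre's formula: v_p(n!) = Σ_{k ≥ 1} ⌊n / p^k⌋. For p = 43, n = 180, the terms are:
  ⌊180/43^1⌋ = ⌊180/43⌋ = 4
(the next term ⌊180/43^2⌋ = 0, terminating the sum). Summing: v_43(180!) = 4 = 4.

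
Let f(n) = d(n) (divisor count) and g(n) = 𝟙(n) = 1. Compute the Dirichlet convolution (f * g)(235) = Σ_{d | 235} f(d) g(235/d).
(d * 𝟙)(235) = 9

Divisors of 235: [1, 5, 47, 235]. For each d | 235:
  d = 1: d(1) · 𝟙(235/1) = 1 · 1 = 1
  d = 5: d(5) · 𝟙(235/5) = 2 · 1 = 2
  d = 47: d(47) · 𝟙(235/47) = 2 · 1 = 2
  d = 235: d(235) · 𝟙(235/235) = 4 · 1 = 4
Summing: (d * 𝟙)(235) = 1 + 2 + 2 + 4 = 9.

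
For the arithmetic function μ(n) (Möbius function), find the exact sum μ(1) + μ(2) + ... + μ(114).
Σ_{n ≤ 114} μ(n) = -6

Compute μ(n) for each 1 ≤ n ≤ 114: μ(1) = 1, μ(2) = -1, μ(3) = -1, μ(4) = 0, μ(5) = -1, μ(6) = 1, μ(7) = -1, μ(8) = 0, μ(9) = 0, μ(10) = 1, μ(11) = -1, μ(12) = 0, μ(13) = -1, μ(14) = 1, μ(15) = 1, μ(16) = 0, μ(17) = -1, μ(18) = 0, μ(19) = -1, μ(20) = 0, μ(21) = 1, μ(22) = 1, μ(23) = -1, μ(24) = 0, μ(25) = 0, μ(26) = 1, μ(27) = 0, μ(28) = 0, μ(29) = -1, μ(30) = -1, μ(31) = -1, μ(32) = 0, μ(33) = 1, μ(34) = 1, μ(35) = 1, μ(36) = 0, μ(37) = -1, μ(38) = 1, μ(39) = 1, μ(40) = 0, μ(41) = -1, μ(42) = -1, μ(43) = -1, μ(44) = 0, μ(45) = 0, μ(46) = 1, μ(47) = -1, μ(48) = 0, μ(49) = 0, μ(50) = 0, μ(51) = 1, μ(52) = 0, μ(53) = -1, μ(54) = 0, μ(55) = 1, μ(56) = 0, μ(57) = 1, μ(58) = 1, μ(59) = -1, μ(60) = 0, μ(61) = -1, μ(62) = 1, μ(63) = 0, μ(64) = 0, μ(65) = 1, μ(66) = -1, μ(67) = -1, μ(68) = 0, μ(69) = 1, μ(70) = -1, μ(71) = -1, μ(72) = 0, μ(73) = -1, μ(74) = 1, μ(75) = 0, μ(76) = 0, μ(77) = 1, μ(78) = -1, μ(79) = -1, μ(80) = 0, μ(81) = 0, μ(82) = 1, μ(83) = -1, μ(84) = 0, μ(85) = 1, μ(86) = 1, μ(87) = 1, μ(88) = 0, μ(89) = -1, μ(90) = 0, μ(91) = 1, μ(92) = 0, μ(93) = 1, μ(94) = 1, μ(95) = 1, μ(96) = 0, μ(97) = -1, μ(98) = 0, μ(99) = 0, μ(100) = 0, μ(101) = -1, μ(102) = -1, μ(103) = -1, μ(104) = 0, μ(105) = -1, μ(106) = 1, μ(107) = -1, μ(108) = 0, μ(109) = -1, μ(110) = -1, μ(111) = 1, μ(112) = 0, μ(113) = -1, μ(114) = -1. Summing all 114 values: -6. (Mertens function M(x) = Σ_{n ≤ x} μ(n); on average M(x) should be small (PNT ⟺ M(x) = o(x)).)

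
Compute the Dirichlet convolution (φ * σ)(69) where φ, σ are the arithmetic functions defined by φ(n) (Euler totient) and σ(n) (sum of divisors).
(φ * σ)(69) = 276

Divisors of 69: [1, 3, 23, 69]. For each d | 69:
  d = 1: φ(1) · σ(69/1) = 1 · 96 = 96
  d = 3: φ(3) · σ(69/3) = 2 · 24 = 48
  d = 23: φ(23) · σ(69/23) = 22 · 4 = 88
  d = 69: φ(69) · σ(69/69) = 44 · 1 = 44
Summing: (φ * σ)(69) = 96 + 48 + 88 + 44 = 276.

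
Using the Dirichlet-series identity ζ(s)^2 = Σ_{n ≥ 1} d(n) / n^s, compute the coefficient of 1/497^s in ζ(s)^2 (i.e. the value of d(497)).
d(497) = 4

ζ(s)^2 = (Σ 1/m^s)(Σ 1/k^s). The coefficient of 1/n^s in the product is the number of ordered pairs (m, k) with mk = n, which equals d(n). For n = 497, divisors are [1, 7, 71, 497], so d(497) = 4.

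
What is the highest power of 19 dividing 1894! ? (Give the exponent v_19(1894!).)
v_19(1894!) = 104

Legendre's formula: v_p(n!) = Σ_{k ≥ 1} ⌊n / p^k⌋. For p = 19, n = 1894, the terms are:
  ⌊1894/19^1⌋ = ⌊1894/19⌋ = 99
  ⌊1894/19^2⌋ = ⌊1894/361⌋ = 5
(the next term ⌊1894/19^3⌋ = 0, terminating the sum). Summing: v_19(1894!) = 99 + 5 = 104.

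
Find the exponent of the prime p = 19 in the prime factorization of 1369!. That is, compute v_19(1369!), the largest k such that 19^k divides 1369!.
v_19(1369!) = 75

Legendre's formula: v_p(n!) = Σ_{k ≥ 1} ⌊n / p^k⌋. For p = 19, n = 1369, the terms are:
  ⌊1369/19^1⌋ = ⌊1369/19⌋ = 72
  ⌊1369/19^2⌋ = ⌊1369/361⌋ = 3
(the next term ⌊1369/19^3⌋ = 0, terminating the sum). Summing: v_19(1369!) = 72 + 3 = 75.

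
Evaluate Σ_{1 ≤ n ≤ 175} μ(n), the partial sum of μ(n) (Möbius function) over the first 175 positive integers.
Σ_{n ≤ 175} μ(n) = -4

Compute μ(n) for each 1 ≤ n ≤ 175: μ(1) = 1, μ(2) = -1, μ(3) = -1, μ(4) = 0, μ(5) = -1, μ(6) = 1, μ(7) = -1, μ(8) = 0, μ(9) = 0, μ(10) = 1, μ(11) = -1, μ(12) = 0, μ(13) = -1, μ(14) = 1, μ(15) = 1, μ(16) = 0, μ(17) = -1, μ(18) = 0, μ(19) = -1, μ(20) = 0, μ(21) = 1, μ(22) = 1, μ(23) = -1, μ(24) = 0, μ(25) = 0, μ(26) = 1, μ(27) = 0, μ(28) = 0, μ(29) = -1, μ(30) = -1, μ(31) = -1, μ(32) = 0, μ(33) = 1, μ(34) = 1, μ(35) = 1, μ(36) = 0, μ(37) = -1, μ(38) = 1, μ(39) = 1, μ(40) = 0, μ(41) = -1, μ(42) = -1, μ(43) = -1, μ(44) = 0, μ(45) = 0, μ(46) = 1, μ(47) = -1, μ(48) = 0, μ(49) = 0, μ(50) = 0, μ(51) = 1, μ(52) = 0, μ(53) = -1, μ(54) = 0, μ(55) = 1, μ(56) = 0, μ(57) = 1, μ(58) = 1, μ(59) = -1, μ(60) = 0, μ(61) = -1, μ(62) = 1, μ(63) = 0, μ(64) = 0, μ(65) = 1, μ(66) = -1, μ(67) = -1, μ(68) = 0, μ(69) = 1, μ(70) = -1, μ(71) = -1, μ(72) = 0, μ(73) = -1, μ(74) = 1, μ(75) = 0, μ(76) = 0, μ(77) = 1, μ(78) = -1, μ(79) = -1, μ(80) = 0, μ(81) = 0, μ(82) = 1, μ(83) = -1, μ(84) = 0, μ(85) = 1, μ(86) = 1, μ(87) = 1, μ(88) = 0, μ(89) = -1, μ(90) = 0, μ(91) = 1, μ(92) = 0, μ(93) = 1, μ(94) = 1, μ(95) = 1, μ(96) = 0, μ(97) = -1, μ(98) = 0, μ(99) = 0, μ(100) = 0, μ(101) = -1, μ(102) = -1, μ(103) = -1, μ(104) = 0, μ(105) = -1, μ(106) = 1, μ(107) = -1, μ(108) = 0, μ(109) = -1, μ(110) = -1, μ(111) = 1, μ(112) = 0, μ(113) = -1, μ(114) = -1, μ(115) = 1, μ(116) = 0, μ(117) = 0, μ(118) = 1, μ(119) = 1, μ(120) = 0, μ(121) = 0, μ(122) = 1, μ(123) = 1, μ(124) = 0, μ(125) = 0, μ(126) = 0, μ(127) = -1, μ(128) = 0, μ(129) = 1, μ(130) = -1, μ(131) = -1, μ(132) = 0, μ(133) = 1, μ(134) = 1, μ(135) = 0, μ(136) = 0, μ(137) = -1, μ(138) = -1, μ(139) = -1, μ(140) = 0, μ(141) = 1, μ(142) = 1, μ(143) = 1, μ(144) = 0, μ(145) = 1, μ(146) = 1, μ(147) = 0, μ(148) = 0, μ(149) = -1, μ(150) = 0, μ(151) = -1, μ(152) = 0, μ(153) = 0, μ(154) = -1, μ(155) = 1, μ(156) = 0, μ(157) = -1, μ(158) = 1, μ(159) = 1, μ(160) = 0, μ(161) = 1, μ(162) = 0, μ(163) = -1, μ(164) = 0, μ(165) = -1, μ(166) = 1, μ(167) = -1, μ(168) = 0, μ(169) = 0, μ(170) = -1, μ(171) = 0, μ(172) = 0, μ(173) = -1, μ(174) = -1, μ(175) = 0. Summing all 175 values: -4. (Mertens function M(x) = Σ_{n ≤ x} μ(n); on average M(x) should be small (PNT ⟺ M(x) = o(x)).)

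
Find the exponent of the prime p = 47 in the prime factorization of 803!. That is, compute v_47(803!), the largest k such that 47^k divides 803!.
v_47(803!) = 17

Legendre's formula: v_p(n!) = Σ_{k ≥ 1} ⌊n / p^k⌋. For p = 47, n = 803, the terms are:
  ⌊803/47^1⌋ = ⌊803/47⌋ = 17
(the next term ⌊803/47^2⌋ = 0, terminating the sum). Summing: v_47(803!) = 17 = 17.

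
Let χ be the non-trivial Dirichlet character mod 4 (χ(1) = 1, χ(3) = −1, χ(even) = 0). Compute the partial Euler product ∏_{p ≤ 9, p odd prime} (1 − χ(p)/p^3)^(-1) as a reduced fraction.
∏ = 165375/170624

The odd primes p ≤ 9 are [3, 5, 7]. For each, χ(p) = 1 if p ≡ 1 mod 4, χ(p) = −1 if p ≡ 3 mod 4. Taking (1 − χ(p)/p^3)^(-1) = p^3/(p^3 − χ(p)): (1 − (-1)/3^3)^(-1) · (1 − (1)/5^3)^(-1) · (1 − (-1)/7^3)^(-1) = 165375/170624.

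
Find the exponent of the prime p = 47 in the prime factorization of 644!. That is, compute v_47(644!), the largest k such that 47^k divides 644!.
v_47(644!) = 13

Legendre's formula: v_p(n!) = Σ_{k ≥ 1} ⌊n / p^k⌋. For p = 47, n = 644, the terms are:
  ⌊644/47^1⌋ = ⌊644/47⌋ = 13
(the next term ⌊644/47^2⌋ = 0, terminating the sum). Summing: v_47(644!) = 13 = 13.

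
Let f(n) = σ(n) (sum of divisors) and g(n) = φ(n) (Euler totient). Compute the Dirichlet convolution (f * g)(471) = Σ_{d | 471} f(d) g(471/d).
(σ * φ)(471) = 1884

Divisors of 471: [1, 3, 157, 471]. For each d | 471:
  d = 1: σ(1) · φ(471/1) = 1 · 312 = 312
  d = 3: σ(3) · φ(471/3) = 4 · 156 = 624
  d = 157: σ(157) · φ(471/157) = 158 · 2 = 316
  d = 471: σ(471) · φ(471/471) = 632 · 1 = 632
Summing: (σ * φ)(471) = 312 + 624 + 316 + 632 = 1884.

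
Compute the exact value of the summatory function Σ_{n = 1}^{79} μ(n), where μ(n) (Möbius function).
Σ_{n ≤ 79} μ(n) = -4

Compute μ(n) for each 1 ≤ n ≤ 79: μ(1) = 1, μ(2) = -1, μ(3) = -1, μ(4) = 0, μ(5) = -1, μ(6) = 1, μ(7) = -1, μ(8) = 0, μ(9) = 0, μ(10) = 1, μ(11) = -1, μ(12) = 0, μ(13) = -1, μ(14) = 1, μ(15) = 1, μ(16) = 0, μ(17) = -1, μ(18) = 0, μ(19) = -1, μ(20) = 0, μ(21) = 1, μ(22) = 1, μ(23) = -1, μ(24) = 0, μ(25) = 0, μ(26) = 1, μ(27) = 0, μ(28) = 0, μ(29) = -1, μ(30) = -1, μ(31) = -1, μ(32) = 0, μ(33) = 1, μ(34) = 1, μ(35) = 1, μ(36) = 0, μ(37) = -1, μ(38) = 1, μ(39) = 1, μ(40) = 0, μ(41) = -1, μ(42) = -1, μ(43) = -1, μ(44) = 0, μ(45) = 0, μ(46) = 1, μ(47) = -1, μ(48) = 0, μ(49) = 0, μ(50) = 0, μ(51) = 1, μ(52) = 0, μ(53) = -1, μ(54) = 0, μ(55) = 1, μ(56) = 0, μ(57) = 1, μ(58) = 1, μ(59) = -1, μ(60) = 0, μ(61) = -1, μ(62) = 1, μ(63) = 0, μ(64) = 0, μ(65) = 1, μ(66) = -1, μ(67) = -1, μ(68) = 0, μ(69) = 1, μ(70) = -1, μ(71) = -1, μ(72) = 0, μ(73) = -1, μ(74) = 1, μ(75) = 0, μ(76) = 0, μ(77) = 1, μ(78) = -1, μ(79) = -1. Summing all 79 values: -4. (Mertens function M(x) = Σ_{n ≤ x} μ(n); on average M(x) should be small (PNT ⟺ M(x) = o(x)).)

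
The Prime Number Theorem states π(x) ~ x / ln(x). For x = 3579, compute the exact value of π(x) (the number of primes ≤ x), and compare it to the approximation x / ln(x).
π(3579) = 500;  x/ln(x) ≈ 437.38;  relative error ≈ 12.52%.

Directly count primes up to 3579: π(3579) = 500. The PNT approximation gives 3579/ln(3579) ≈ 3579/8.18284 ≈ 437.38. Relative error (π(x) − x/ln(x)) / π(x) ≈ 12.52%; the approximation is known to undercount slightly (Li(x) is a better estimate).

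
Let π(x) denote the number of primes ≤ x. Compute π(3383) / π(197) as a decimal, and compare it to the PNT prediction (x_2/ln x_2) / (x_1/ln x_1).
π(3383)/π(197) = 476/45 ≈ 10.5778;  PNT prediction ≈ 11.1642.

π(197) = 45 and π(3383) = 476, so π(3383)/π(197) ≈ 10.5778. The PNT-predicted ratio is (3383/ln(3383)) / (197/ln(197)) ≈ 11.1642. The two agree to within a few percent, as expected.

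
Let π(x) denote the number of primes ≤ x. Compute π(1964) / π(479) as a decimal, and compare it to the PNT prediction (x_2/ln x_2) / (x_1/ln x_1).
π(1964)/π(479) = 297/92 ≈ 3.2283;  PNT prediction ≈ 3.3372.

π(479) = 92 and π(1964) = 297, so π(1964)/π(479) ≈ 3.2283. The PNT-predicted ratio is (1964/ln(1964)) / (479/ln(479)) ≈ 3.3372. The two agree to within a few percent, as expected.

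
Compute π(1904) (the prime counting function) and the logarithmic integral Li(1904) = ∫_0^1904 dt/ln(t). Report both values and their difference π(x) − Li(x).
π(1904) = 291;  Li(1904) ≈ 302.14;  π(x) − Li(x) ≈ -11.14.

Direct count of primes ≤ 1904 gives π(1904) = 291. Numerical evaluation of the logarithmic integral gives Li(1904) ≈ 302.14. The difference π(x) − Li(x) ≈ -11.14 is typically negative for small/moderate x (Li(x) overestimates), though Littlewood's theorem shows this sign changes infinitely often.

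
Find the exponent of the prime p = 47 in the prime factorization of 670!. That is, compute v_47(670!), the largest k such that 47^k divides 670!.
v_47(670!) = 14

Legendre's formula: v_p(n!) = Σ_{k ≥ 1} ⌊n / p^k⌋. For p = 47, n = 670, the terms are:
  ⌊670/47^1⌋ = ⌊670/47⌋ = 14
(the next term ⌊670/47^2⌋ = 0, terminating the sum). Summing: v_47(670!) = 14 = 14.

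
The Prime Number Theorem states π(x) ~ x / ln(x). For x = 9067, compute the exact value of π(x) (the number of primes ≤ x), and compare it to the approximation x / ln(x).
π(9067) = 1127;  x/ln(x) ≈ 995.02;  relative error ≈ 11.71%.

Directly count primes up to 9067: π(9067) = 1127. The PNT approximation gives 9067/ln(9067) ≈ 9067/9.11240 ≈ 995.02. Relative error (π(x) − x/ln(x)) / π(x) ≈ 11.71%; the approximation is known to undercount slightly (Li(x) is a better estimate).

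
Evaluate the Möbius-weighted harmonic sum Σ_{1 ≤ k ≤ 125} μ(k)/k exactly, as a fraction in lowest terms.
Σ μ(k)/k = 23090940688334333795050585396213953208427071/3161005464041760778814520629154366249327468699

Values of μ(k) for 1 ≤ k ≤ 125: μ(1) = 1, μ(2) = -1, μ(3) = -1, μ(5) = -1, μ(6) = 1, μ(7) = -1, μ(10) = 1, μ(11) = -1, μ(13) = -1, μ(14) = 1, μ(15) = 1, μ(17) = -1, μ(19) = -1, μ(21) = 1, μ(22) = 1, μ(23) = -1, μ(26) = 1, μ(29) = -1, μ(30) = -1, μ(31) = -1, μ(33) = 1, μ(34) = 1, μ(35) = 1, μ(37) = -1, μ(38) = 1, μ(39) = 1, μ(41) = -1, μ(42) = -1, μ(43) = -1, μ(46) = 1, μ(47) = -1, μ(51) = 1, μ(53) = -1, μ(55) = 1, μ(57) = 1, μ(58) = 1, μ(59) = -1, μ(61) = -1, μ(62) = 1, μ(65) = 1, μ(66) = -1, μ(67) = -1, μ(69) = 1, μ(70) = -1, μ(71) = -1, μ(73) = -1, μ(74) = 1, μ(77) = 1, μ(78) = -1, μ(79) = -1, μ(82) = 1, μ(83) = -1, μ(85) = 1, μ(86) = 1, μ(87) = 1, μ(89) = -1, μ(91) = 1, μ(93) = 1, μ(94) = 1, μ(95) = 1, μ(97) = -1, μ(101) = -1, μ(102) = -1, μ(103) = -1, μ(105) = -1, μ(106) = 1, μ(107) = -1, μ(109) = -1, μ(110) = -1, μ(111) = 1, μ(113) = -1, μ(114) = -1, μ(115) = 1, μ(118) = 1, μ(119) = 1, μ(122) = 1, μ(123) = 1, with μ = 0 on non-squarefree integers. Summing μ(k)/k for k where μ(k) ≠ 0 gives 23090940688334333795050585396213953208427071/3161005464041760778814520629154366249327468699 ≈ 0.0073. (PNT ⟺ this sum → 0 as n → ∞.)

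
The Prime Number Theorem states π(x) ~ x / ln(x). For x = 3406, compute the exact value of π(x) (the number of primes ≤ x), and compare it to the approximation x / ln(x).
π(3406) = 478;  x/ln(x) ≈ 418.77;  relative error ≈ 12.39%.

Directly count primes up to 3406: π(3406) = 478. The PNT approximation gives 3406/ln(3406) ≈ 3406/8.13329 ≈ 418.77. Relative error (π(x) − x/ln(x)) / π(x) ≈ 12.39%; the approximation is known to undercount slightly (Li(x) is a better estimate).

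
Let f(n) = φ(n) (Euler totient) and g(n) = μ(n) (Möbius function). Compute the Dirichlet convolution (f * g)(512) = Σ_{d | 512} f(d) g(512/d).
(φ * μ)(512) = 128

Divisors of 512: [1, 2, 4, 8, 16, 32, 64, 128, 256, 512]. For each d | 512:
  d = 1: φ(1) · μ(512/1) = 1 · 0 = 0
  d = 2: φ(2) · μ(512/2) = 1 · 0 = 0
  d = 4: φ(4) · μ(512/4) = 2 · 0 = 0
  d = 8: φ(8) · μ(512/8) = 4 · 0 = 0
  d = 16: φ(16) · μ(512/16) = 8 · 0 = 0
  d = 32: φ(32) · μ(512/32) = 16 · 0 = 0
  d = 64: φ(64) · μ(512/64) = 32 · 0 = 0
  d = 128: φ(128) · μ(512/128) = 64 · 0 = 0
  d = 256: φ(256) · μ(512/256) = 128 · -1 = -128
  d = 512: φ(512) · μ(512/512) = 256 · 1 = 256
Summing: (φ * μ)(512) = 0 + 0 + 0 + 0 + 0 + 0 + 0 + 0 + -128 + 256 = 128.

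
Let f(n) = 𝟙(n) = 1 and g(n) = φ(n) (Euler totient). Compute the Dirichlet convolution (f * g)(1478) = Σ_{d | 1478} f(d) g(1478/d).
(𝟙 * φ)(1478) = 1478

Divisors of 1478: [1, 2, 739, 1478]. For each d | 1478:
  d = 1: 𝟙(1) · φ(1478/1) = 1 · 738 = 738
  d = 2: 𝟙(2) · φ(1478/2) = 1 · 738 = 738
  d = 739: 𝟙(739) · φ(1478/739) = 1 · 1 = 1
  d = 1478: 𝟙(1478) · φ(1478/1478) = 1 · 1 = 1
Summing: (𝟙 * φ)(1478) = 738 + 738 + 1 + 1 = 1478.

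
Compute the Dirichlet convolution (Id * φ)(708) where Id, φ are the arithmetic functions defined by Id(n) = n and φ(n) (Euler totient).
(Id * φ)(708) = 4680

Divisors of 708: [1, 2, 3, 4, 6, 12, 59, 118, 177, 236, 354, 708]. For each d | 708:
  d = 1: Id(1) · φ(708/1) = 1 · 232 = 232
  d = 2: Id(2) · φ(708/2) = 2 · 116 = 232
  d = 3: Id(3) · φ(708/3) = 3 · 116 = 348
  d = 4: Id(4) · φ(708/4) = 4 · 116 = 464
  d = 6: Id(6) · φ(708/6) = 6 · 58 = 348
  d = 12: Id(12) · φ(708/12) = 12 · 58 = 696
  d = 59: Id(59) · φ(708/59) = 59 · 4 = 236
  d = 118: Id(118) · φ(708/118) = 118 · 2 = 236
  d = 177: Id(177) · φ(708/177) = 177 · 2 = 354
  d = 236: Id(236) · φ(708/236) = 236 · 2 = 472
  d = 354: Id(354) · φ(708/354) = 354 · 1 = 354
  d = 708: Id(708) · φ(708/708) = 708 · 1 = 708
Summing: (Id * φ)(708) = 232 + 232 + 348 + 464 + 348 + 696 + 236 + 236 + 354 + 472 + 354 + 708 = 4680.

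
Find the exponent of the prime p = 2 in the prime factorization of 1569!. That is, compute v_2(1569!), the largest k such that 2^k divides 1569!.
v_2(1569!) = 1565

Legendre's formula: v_p(n!) = Σ_{k ≥ 1} ⌊n / p^k⌋. For p = 2, n = 1569, the terms are:
  ⌊1569/2^1⌋ = ⌊1569/2⌋ = 784
  ⌊1569/2^2⌋ = ⌊1569/4⌋ = 392
  ⌊1569/2^3⌋ = ⌊1569/8⌋ = 196
  ⌊1569/2^4⌋ = ⌊1569/16⌋ = 98
  ⌊1569/2^5⌋ = ⌊1569/32⌋ = 49
  ⌊1569/2^6⌋ = ⌊1569/64⌋ = 24
  ⌊1569/2^7⌋ = ⌊1569/128⌋ = 12
  ⌊1569/2^8⌋ = ⌊1569/256⌋ = 6
  ⌊1569/2^9⌋ = ⌊1569/512⌋ = 3
  ⌊1569/2^10⌋ = ⌊1569/1024⌋ = 1
(the next term ⌊1569/2^11⌋ = 0, terminating the sum). Summing: v_2(1569!) = 784 + 392 + 196 + 98 + 49 + 24 + 12 + 6 + 3 + 1 = 1565.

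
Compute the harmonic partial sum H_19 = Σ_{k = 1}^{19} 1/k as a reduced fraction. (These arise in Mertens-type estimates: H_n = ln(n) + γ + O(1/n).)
H_19 = 275295799/77597520

Direct summation: H_19 = 1 + 1/2 + ... + 1/19. The least common denominator is lcm(1, ..., 19) = 232792560; over this denominator the numerator is 232792560 + 116396280 + 77597520 + 58198140 + 46558512 + 38798760 + 33256080 + 29099070 + 25865840 + 23279256 + 21162960 + 19399380 + 17907120 + 16628040 + 15519504 + 14549535 + 13693680 + 12932920 + 12252240 = 825887397, so H_19 = 825887397/232792560; reducing by gcd(825887397, 232792560) = 3 gives 275295799/77597520 ≈ 3.54774. (The PNT-adjacent estimate ln(19) + γ ≈ 3.52165 matches within O(1/n).)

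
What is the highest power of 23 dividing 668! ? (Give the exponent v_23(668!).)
v_23(668!) = 30

Legendre's formula: v_p(n!) = Σ_{k ≥ 1} ⌊n / p^k⌋. For p = 23, n = 668, the terms are:
  ⌊668/23^1⌋ = ⌊668/23⌋ = 29
  ⌊668/23^2⌋ = ⌊668/529⌋ = 1
(the next term ⌊668/23^3⌋ = 0, terminating the sum). Summing: v_23(668!) = 29 + 1 = 30.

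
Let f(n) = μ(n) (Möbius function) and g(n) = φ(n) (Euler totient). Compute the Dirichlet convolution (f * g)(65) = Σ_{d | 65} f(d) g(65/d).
(μ * φ)(65) = 33

Divisors of 65: [1, 5, 13, 65]. For each d | 65:
  d = 1: μ(1) · φ(65/1) = 1 · 48 = 48
  d = 5: μ(5) · φ(65/5) = -1 · 12 = -12
  d = 13: μ(13) · φ(65/13) = -1 · 4 = -4
  d = 65: μ(65) · φ(65/65) = 1 · 1 = 1
Summing: (μ * φ)(65) = 48 + -12 + -4 + 1 = 33.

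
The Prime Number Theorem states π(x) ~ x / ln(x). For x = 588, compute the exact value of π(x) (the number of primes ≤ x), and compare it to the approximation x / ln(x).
π(588) = 107;  x/ln(x) ≈ 92.21;  relative error ≈ 13.82%.

Directly count primes up to 588: π(588) = 107. The PNT approximation gives 588/ln(588) ≈ 588/6.37673 ≈ 92.21. Relative error (π(x) − x/ln(x)) / π(x) ≈ 13.82%; the approximation is known to undercount slightly (Li(x) is a better estimate).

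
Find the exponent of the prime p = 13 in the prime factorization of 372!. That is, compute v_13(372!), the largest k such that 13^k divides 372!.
v_13(372!) = 30

Legendre's formula: v_p(n!) = Σ_{k ≥ 1} ⌊n / p^k⌋. For p = 13, n = 372, the terms are:
  ⌊372/13^1⌋ = ⌊372/13⌋ = 28
  ⌊372/13^2⌋ = ⌊372/169⌋ = 2
(the next term ⌊372/13^3⌋ = 0, terminating the sum). Summing: v_13(372!) = 28 + 2 = 30.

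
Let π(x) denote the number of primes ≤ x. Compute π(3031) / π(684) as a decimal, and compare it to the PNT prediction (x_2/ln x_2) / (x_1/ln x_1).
π(3031)/π(684) = 434/124 ≈ 3.5000;  PNT prediction ≈ 3.6084.

π(684) = 124 and π(3031) = 434, so π(3031)/π(684) ≈ 3.5000. The PNT-predicted ratio is (3031/ln(3031)) / (684/ln(684)) ≈ 3.6084. The two agree to within a few percent, as expected.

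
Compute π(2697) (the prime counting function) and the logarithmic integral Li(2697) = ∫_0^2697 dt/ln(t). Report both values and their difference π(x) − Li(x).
π(2697) = 392;  Li(2697) ≈ 404.66;  π(x) − Li(x) ≈ -12.66.

Direct count of primes ≤ 2697 gives π(2697) = 392. Numerical evaluation of the logarithmic integral gives Li(2697) ≈ 404.66. The difference π(x) − Li(x) ≈ -12.66 is typically negative for small/moderate x (Li(x) overestimates), though Littlewood's theorem shows this sign changes infinitely often.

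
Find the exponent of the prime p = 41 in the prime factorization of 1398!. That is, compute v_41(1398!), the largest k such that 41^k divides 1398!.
v_41(1398!) = 34

Legendre's formula: v_p(n!) = Σ_{k ≥ 1} ⌊n / p^k⌋. For p = 41, n = 1398, the terms are:
  ⌊1398/41^1⌋ = ⌊1398/41⌋ = 34
(the next term ⌊1398/41^2⌋ = 0, terminating the sum). Summing: v_41(1398!) = 34 = 34.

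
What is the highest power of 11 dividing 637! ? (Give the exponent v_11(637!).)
v_11(637!) = 62

Legendre's formula: v_p(n!) = Σ_{k ≥ 1} ⌊n / p^k⌋. For p = 11, n = 637, the terms are:
  ⌊637/11^1⌋ = ⌊637/11⌋ = 57
  ⌊637/11^2⌋ = ⌊637/121⌋ = 5
(the next term ⌊637/11^3⌋ = 0, terminating the sum). Summing: v_11(637!) = 57 + 5 = 62.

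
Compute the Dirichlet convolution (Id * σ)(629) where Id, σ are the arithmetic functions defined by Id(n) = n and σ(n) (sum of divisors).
(Id * σ)(629) = 2625

Divisors of 629: [1, 17, 37, 629]. For each d | 629:
  d = 1: Id(1) · σ(629/1) = 1 · 684 = 684
  d = 17: Id(17) · σ(629/17) = 17 · 38 = 646
  d = 37: Id(37) · σ(629/37) = 37 · 18 = 666
  d = 629: Id(629) · σ(629/629) = 629 · 1 = 629
Summing: (Id * σ)(629) = 684 + 646 + 666 + 629 = 2625.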